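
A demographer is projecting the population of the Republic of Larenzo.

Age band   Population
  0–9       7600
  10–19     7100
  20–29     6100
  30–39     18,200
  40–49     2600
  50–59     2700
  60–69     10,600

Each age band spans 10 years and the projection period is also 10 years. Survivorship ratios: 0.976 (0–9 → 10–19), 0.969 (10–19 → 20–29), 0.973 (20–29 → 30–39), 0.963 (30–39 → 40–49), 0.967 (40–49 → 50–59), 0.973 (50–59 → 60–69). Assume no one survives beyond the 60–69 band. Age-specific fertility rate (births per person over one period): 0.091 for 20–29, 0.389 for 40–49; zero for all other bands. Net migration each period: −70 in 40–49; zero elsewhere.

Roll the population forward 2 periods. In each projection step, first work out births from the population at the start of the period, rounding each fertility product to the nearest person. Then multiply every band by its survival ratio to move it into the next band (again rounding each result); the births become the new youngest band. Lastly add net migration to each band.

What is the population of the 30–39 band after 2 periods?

6694

Numbering the bands 1..7 from youngest to oldest:
[period 1]
Births: 6100 × 0.091 = 555  |  2600 × 0.389 = 1011 → total 1566
Band 2: 7600 × 0.976 = 7418
Band 3: 7100 × 0.969 = 6880
Band 4: 6100 × 0.973 = 5935
Band 5: 18200 × 0.963 = 17527
Band 6: 2600 × 0.967 = 2514
Band 7: 2700 × 0.973 = 2627
Net migration: Band 5 − 70 → 17457
Population now: 0–9=1566, 10–19=7418, 20–29=6880, 30–39=5935, 40–49=17457, 50–59=2514, 60–69=2627
[period 2]
Births: 6880 × 0.091 = 626  |  17457 × 0.389 = 6791 → total 7417
Band 2: 1566 × 0.976 = 1528
Band 3: 7418 × 0.969 = 7188
Band 4: 6880 × 0.973 = 6694
Band 5: 5935 × 0.963 = 5715
Band 6: 17457 × 0.967 = 16881
Band 7: 2514 × 0.973 = 2446
Net migration: Band 5 − 70 → 5645
Population now: 0–9=7417, 10–19=1528, 20–29=7188, 30–39=6694, 40–49=5645, 50–59=16881, 60–69=2446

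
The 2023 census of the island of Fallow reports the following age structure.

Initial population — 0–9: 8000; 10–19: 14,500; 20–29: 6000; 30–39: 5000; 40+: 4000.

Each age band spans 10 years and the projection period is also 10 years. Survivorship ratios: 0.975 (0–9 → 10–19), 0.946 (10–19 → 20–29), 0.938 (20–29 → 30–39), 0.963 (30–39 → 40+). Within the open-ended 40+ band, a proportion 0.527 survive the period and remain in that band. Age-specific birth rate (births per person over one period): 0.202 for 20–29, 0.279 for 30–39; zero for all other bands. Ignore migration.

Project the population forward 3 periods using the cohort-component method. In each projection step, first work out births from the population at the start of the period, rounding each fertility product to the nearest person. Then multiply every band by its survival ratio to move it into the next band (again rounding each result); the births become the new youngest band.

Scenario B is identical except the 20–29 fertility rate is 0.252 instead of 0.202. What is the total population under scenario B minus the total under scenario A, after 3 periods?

— Period 1 —
Births: 6000 * 0.202 = 1212  |  5000 * 0.279 = 1395 — total 2607
10–19: 8000 * 0.975 = 7800
20–29: 14500 * 0.946 = 13717
30–39: 6000 * 0.938 = 5628
40+: 5000 * 0.963 + 4000 * 0.527 = 4815 + 2108 = 6923
Population now: 0–9=2607, 10–19=7800, 20–29=13717, 30–39=5628, 40+=6923
— Period 2 —
Births: 13717 * 0.202 = 2771  |  5628 * 0.279 = 1570 — total 4341
10–19: 2607 * 0.975 = 2542
20–29: 7800 * 0.946 = 7379
30–39: 13717 * 0.938 = 12867
40+: 5628 * 0.963 + 6923 * 0.527 = 5420 + 3648 = 9068
Population now: 0–9=4341, 10–19=2542, 20–29=7379, 30–39=12867, 40+=9068
— Period 3 —
Births: 7379 * 0.202 = 1491  |  12867 * 0.279 = 3590 — total 5081
10–19: 4341 * 0.975 = 4232
20–29: 2542 * 0.946 = 2405
30–39: 7379 * 0.938 = 6922
40+: 12867 * 0.963 + 9068 * 0.527 = 12391 + 4779 = 17170
Population now: 0–9=5081, 10–19=4232, 20–29=2405, 30–39=6922, 40+=17170
Scenario A total after 3 periods: 35810
Scenario B projection —
— Period 1 —
Births: 6000 * 0.252 = 1512  |  5000 * 0.279 = 1395 — total 2907
10–19: 8000 * 0.975 = 7800
20–29: 14500 * 0.946 = 13717
30–39: 6000 * 0.938 = 5628
40+: 5000 * 0.963 + 4000 * 0.527 = 4815 + 2108 = 6923
Population now: 0–9=2907, 10–19=7800, 20–29=13717, 30–39=5628, 40+=6923
— Period 2 —
Births: 13717 * 0.252 = 3457  |  5628 * 0.279 = 1570 — total 5027
10–19: 2907 * 0.975 = 2834
20–29: 7800 * 0.946 = 7379
30–39: 13717 * 0.938 = 12867
40+: 5628 * 0.963 + 6923 * 0.527 = 5420 + 3648 = 9068
Population now: 0–9=5027, 10–19=2834, 20–29=7379, 30–39=12867, 40+=9068
— Period 3 —
Births: 7379 * 0.252 = 1860  |  12867 * 0.279 = 3590 — total 5450
10–19: 5027 * 0.975 = 4901
20–29: 2834 * 0.946 = 2681
30–39: 7379 * 0.938 = 6922
40+: 12867 * 0.963 + 9068 * 0.527 = 12391 + 4779 = 17170
Population now: 0–9=5450, 10–19=4901, 20–29=2681, 30–39=6922, 40+=17170
Scenario B total after 3 periods: 37124
Difference B − A = 37124 − 35810 = 1314

1314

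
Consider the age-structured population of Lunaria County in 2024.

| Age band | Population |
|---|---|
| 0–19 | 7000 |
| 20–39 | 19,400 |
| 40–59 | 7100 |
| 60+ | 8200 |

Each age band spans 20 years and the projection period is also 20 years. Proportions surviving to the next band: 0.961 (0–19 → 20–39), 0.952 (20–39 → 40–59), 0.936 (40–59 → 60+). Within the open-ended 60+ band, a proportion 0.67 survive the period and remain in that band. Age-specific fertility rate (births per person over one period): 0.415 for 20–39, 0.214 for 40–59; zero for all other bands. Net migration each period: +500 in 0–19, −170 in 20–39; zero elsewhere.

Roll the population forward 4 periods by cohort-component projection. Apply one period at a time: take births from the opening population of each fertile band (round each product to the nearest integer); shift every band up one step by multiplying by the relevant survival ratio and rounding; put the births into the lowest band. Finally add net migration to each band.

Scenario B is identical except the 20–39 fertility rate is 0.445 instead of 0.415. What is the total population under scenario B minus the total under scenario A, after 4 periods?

1594

[period 1]
Births: 19400 × 0.415 = 8051 ; 7100 × 0.214 = 1519 → 9570
20–39: 7000 × 0.961 = 6727
40–59: 19400 × 0.952 = 18469
60+: 7100 × 0.936 + 8200 × 0.67 = 6646 + 5494 = 12140
Net migration: 0–19 + 500 → 10070; 20–39 − 170 → 6557
End of period: [10070, 6557, 18469, 12140]
[period 2]
Births: 6557 × 0.415 = 2721 ; 18469 × 0.214 = 3952 → 6673
20–39: 10070 × 0.961 = 9677
40–59: 6557 × 0.952 = 6242
60+: 18469 × 0.936 + 12140 × 0.67 = 17287 + 8134 = 25421
Net migration: 0–19 + 500 → 7173; 20–39 − 170 → 9507
End of period: [7173, 9507, 6242, 25421]
[period 3]
Births: 9507 × 0.415 = 3945 ; 6242 × 0.214 = 1336 → 5281
20–39: 7173 × 0.961 = 6893
40–59: 9507 × 0.952 = 9051
60+: 6242 × 0.936 + 25421 × 0.67 = 5843 + 17032 = 22875
Net migration: 0–19 + 500 → 5781; 20–39 − 170 → 6723
End of period: [5781, 6723, 9051, 22875]
[period 4]
Births: 6723 × 0.415 = 2790 ; 9051 × 0.214 = 1937 → 4727
20–39: 5781 × 0.961 = 5556
40–59: 6723 × 0.952 = 6400
60+: 9051 × 0.936 + 22875 × 0.67 = 8472 + 15326 = 23798
Net migration: 0–19 + 500 → 5227; 20–39 − 170 → 5386
End of period: [5227, 5386, 6400, 23798]
Scenario A total after 4 periods: 40811
Scenario B projection —
[period 1]
Births: 19400 × 0.445 = 8633 ; 7100 × 0.214 = 1519 → 10152
20–39: 7000 × 0.961 = 6727
40–59: 19400 × 0.952 = 18469
60+: 7100 × 0.936 + 8200 × 0.67 = 6646 + 5494 = 12140
Net migration: 0–19 + 500 → 10652; 20–39 − 170 → 6557
End of period: [10652, 6557, 18469, 12140]
[period 2]
Births: 6557 × 0.445 = 2918 ; 18469 × 0.214 = 3952 → 6870
20–39: 10652 × 0.961 = 10237
40–59: 6557 × 0.952 = 6242
60+: 18469 × 0.936 + 12140 × 0.67 = 17287 + 8134 = 25421
Net migration: 0–19 + 500 → 7370; 20–39 − 170 → 10067
End of period: [7370, 10067, 6242, 25421]
[period 3]
Births: 10067 × 0.445 = 4480 ; 6242 × 0.214 = 1336 → 5816
20–39: 7370 × 0.961 = 7083
40–59: 10067 × 0.952 = 9584
60+: 6242 × 0.936 + 25421 × 0.67 = 5843 + 17032 = 22875
Net migration: 0–19 + 500 → 6316; 20–39 − 170 → 6913
End of period: [6316, 6913, 9584, 22875]
[period 4]
Births: 6913 × 0.445 = 3076 ; 9584 × 0.214 = 2051 → 5127
20–39: 6316 × 0.961 = 6070
40–59: 6913 × 0.952 = 6581
60+: 9584 × 0.936 + 22875 × 0.67 = 8971 + 15326 = 24297
Net migration: 0–19 + 500 → 5627; 20–39 − 170 → 5900
End of period: [5627, 5900, 6581, 24297]
Scenario B total after 4 periods: 42405
Difference B − A = 42405 − 40811 = 1594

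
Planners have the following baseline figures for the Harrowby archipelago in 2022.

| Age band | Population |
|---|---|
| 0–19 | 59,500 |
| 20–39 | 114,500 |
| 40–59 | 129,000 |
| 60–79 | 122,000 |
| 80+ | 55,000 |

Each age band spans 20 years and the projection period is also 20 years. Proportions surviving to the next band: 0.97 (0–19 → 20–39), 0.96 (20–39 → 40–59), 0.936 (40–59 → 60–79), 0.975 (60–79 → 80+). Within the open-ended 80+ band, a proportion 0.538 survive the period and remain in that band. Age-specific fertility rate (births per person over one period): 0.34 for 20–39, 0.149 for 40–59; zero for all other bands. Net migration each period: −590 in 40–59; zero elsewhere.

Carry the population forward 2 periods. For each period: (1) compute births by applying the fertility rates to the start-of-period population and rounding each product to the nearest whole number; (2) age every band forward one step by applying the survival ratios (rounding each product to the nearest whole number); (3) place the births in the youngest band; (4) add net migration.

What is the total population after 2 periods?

447108

Period 1.
Births: 114500 × 0.34 = 38930, 129000 × 0.149 = 19221 ⇒ total 58151
20–39: 59500 × 0.97 = 57715
40–59: 114500 × 0.96 = 109920
60–79: 129000 × 0.936 = 120744
80+: 122000 × 0.975 + 55000 × 0.538 = 118950 + 29590 = 148540
Net migration: 40–59 − 590 → 109330
→ [58151, 57715, 109330, 120744, 148540]
Period 2.
Births: 57715 × 0.34 = 19623, 109330 × 0.149 = 16290 ⇒ total 35913
20–39: 58151 × 0.97 = 56406
40–59: 57715 × 0.96 = 55406
60–79: 109330 × 0.936 = 102333
80+: 120744 × 0.975 + 148540 × 0.538 = 117725 + 79915 = 197640
Net migration: 40–59 − 590 → 54816
→ [35913, 56406, 54816, 102333, 197640]
Total after period 2: 35913 + 56406 + 54816 + 102333 + 197640 = 447108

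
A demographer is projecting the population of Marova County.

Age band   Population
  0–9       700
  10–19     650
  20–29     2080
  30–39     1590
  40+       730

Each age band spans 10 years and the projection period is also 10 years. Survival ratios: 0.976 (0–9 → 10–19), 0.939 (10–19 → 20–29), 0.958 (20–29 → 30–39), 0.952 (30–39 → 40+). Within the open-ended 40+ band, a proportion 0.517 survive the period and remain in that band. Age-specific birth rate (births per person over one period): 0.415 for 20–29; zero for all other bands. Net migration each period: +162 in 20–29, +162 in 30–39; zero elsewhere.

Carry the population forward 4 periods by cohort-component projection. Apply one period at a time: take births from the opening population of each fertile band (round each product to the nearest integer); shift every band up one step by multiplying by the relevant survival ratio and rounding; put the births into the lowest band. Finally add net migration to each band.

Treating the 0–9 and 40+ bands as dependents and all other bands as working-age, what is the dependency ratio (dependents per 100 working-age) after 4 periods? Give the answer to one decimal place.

Let band 1 be 0–9 through band 5 = 40+.
Period 1:
Births: 2080 × 0.415 = 863
Band 2: 700 × 0.976 = 683
Band 3: 650 × 0.939 = 610
Band 4: 2080 × 0.958 = 1993
Band 5: 1590 × 0.952 + 730 × 0.517 = 1514 + 377 = 1891
Net migration: Band 3 + 162 → 772; Band 4 + 162 → 2155
Population now: 0–9=863, 10–19=683, 20–29=772, 30–39=2155, 40+=1891
Period 2:
Births: 772 × 0.415 = 320
Band 2: 863 × 0.976 = 842
Band 3: 683 × 0.939 = 641
Band 4: 772 × 0.958 = 740
Band 5: 2155 × 0.952 + 1891 × 0.517 = 2052 + 978 = 3030
Net migration: Band 3 + 162 → 803; Band 4 + 162 → 902
Population now: 0–9=320, 10–19=842, 20–29=803, 30–39=902, 40+=3030
Period 3:
Births: 803 × 0.415 = 333
Band 2: 320 × 0.976 = 312
Band 3: 842 × 0.939 = 791
Band 4: 803 × 0.958 = 769
Band 5: 902 × 0.952 + 3030 × 0.517 = 859 + 1567 = 2426
Net migration: Band 3 + 162 → 953; Band 4 + 162 → 931
Population now: 0–9=333, 10–19=312, 20–29=953, 30–39=931, 40+=2426
Period 4:
Births: 953 × 0.415 = 395
Band 2: 333 × 0.976 = 325
Band 3: 312 × 0.939 = 293
Band 4: 953 × 0.958 = 913
Band 5: 931 × 0.952 + 2426 × 0.517 = 886 + 1254 = 2140
Net migration: Band 3 + 162 → 455; Band 4 + 162 → 1075
Population now: 0–9=395, 10–19=325, 20–29=455, 30–39=1075, 40+=2140
Dependents (band 0–9 + band 40+) = 395 + 2140 = 2535; working-age = 1855; ratio = 2535/1855 × 100 = 136.7

136.7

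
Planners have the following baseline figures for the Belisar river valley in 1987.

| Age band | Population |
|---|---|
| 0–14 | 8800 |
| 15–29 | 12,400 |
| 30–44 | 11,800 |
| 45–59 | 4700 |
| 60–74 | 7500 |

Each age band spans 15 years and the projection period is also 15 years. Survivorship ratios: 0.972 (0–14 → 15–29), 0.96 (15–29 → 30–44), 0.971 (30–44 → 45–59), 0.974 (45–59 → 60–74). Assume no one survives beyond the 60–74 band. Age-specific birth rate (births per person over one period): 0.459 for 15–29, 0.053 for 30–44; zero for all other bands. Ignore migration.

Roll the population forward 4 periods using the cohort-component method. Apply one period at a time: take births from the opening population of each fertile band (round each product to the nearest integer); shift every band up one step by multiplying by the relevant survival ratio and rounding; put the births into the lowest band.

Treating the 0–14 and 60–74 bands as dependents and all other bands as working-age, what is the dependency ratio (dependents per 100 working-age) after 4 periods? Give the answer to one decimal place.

77.0

[period 1]
Births: 12400 * 0.459 = 5692, 11800 * 0.053 = 625 → total 6317
15–29: 8800 * 0.972 = 8554
30–44: 12400 * 0.96 = 11904
45–59: 11800 * 0.971 = 11458
60–74: 4700 * 0.974 = 4578
Giving 6317 / 8554 / 11904 / 11458 / 4578.
[period 2]
Births: 8554 * 0.459 = 3926, 11904 * 0.053 = 631 → total 4557
15–29: 6317 * 0.972 = 6140
30–44: 8554 * 0.96 = 8212
45–59: 11904 * 0.971 = 11559
60–74: 11458 * 0.974 = 11160
Giving 4557 / 6140 / 8212 / 11559 / 11160.
[period 3]
Births: 6140 * 0.459 = 2818, 8212 * 0.053 = 435 → total 3253
15–29: 4557 * 0.972 = 4429
30–44: 6140 * 0.96 = 5894
45–59: 8212 * 0.971 = 7974
60–74: 11559 * 0.974 = 11258
Giving 3253 / 4429 / 5894 / 7974 / 11258.
[period 4]
Births: 4429 * 0.459 = 2033, 5894 * 0.053 = 312 → total 2345
15–29: 3253 * 0.972 = 3162
30–44: 4429 * 0.96 = 4252
45–59: 5894 * 0.971 = 5723
60–74: 7974 * 0.974 = 7767
Giving 2345 / 3162 / 4252 / 5723 / 7767.
Dependents (band 0–14 + band 60–74) = 2345 + 7767 = 10112; working-age = 13137; ratio = 10112/13137 × 100 = 77.0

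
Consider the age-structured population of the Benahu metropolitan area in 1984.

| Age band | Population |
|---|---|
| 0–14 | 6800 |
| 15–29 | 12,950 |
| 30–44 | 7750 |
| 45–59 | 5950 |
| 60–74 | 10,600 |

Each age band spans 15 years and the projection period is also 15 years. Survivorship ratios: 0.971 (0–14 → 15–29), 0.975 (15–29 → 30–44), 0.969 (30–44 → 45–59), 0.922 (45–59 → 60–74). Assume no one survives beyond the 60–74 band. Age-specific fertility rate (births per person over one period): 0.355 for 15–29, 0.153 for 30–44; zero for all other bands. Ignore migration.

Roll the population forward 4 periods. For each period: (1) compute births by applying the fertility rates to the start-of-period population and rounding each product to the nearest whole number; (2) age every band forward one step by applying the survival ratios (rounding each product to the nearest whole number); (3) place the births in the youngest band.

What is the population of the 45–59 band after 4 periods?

— Period 1 —
Births: 12950 × 0.355 = 4597 ; 7750 × 0.153 = 1186 → total 5783
15–29: 6800 × 0.971 = 6603
30–44: 12950 × 0.975 = 12626
45–59: 7750 × 0.969 = 7510
60–74: 5950 × 0.922 = 5486
Giving 5783 / 6603 / 12626 / 7510 / 5486.
— Period 2 —
Births: 6603 × 0.355 = 2344 ; 12626 × 0.153 = 1932 → total 4276
15–29: 5783 × 0.971 = 5615
30–44: 6603 × 0.975 = 6438
45–59: 12626 × 0.969 = 12235
60–74: 7510 × 0.922 = 6924
Giving 4276 / 5615 / 6438 / 12235 / 6924.
— Period 3 —
Births: 5615 × 0.355 = 1993 ; 6438 × 0.153 = 985 → total 2978
15–29: 4276 × 0.971 = 4152
30–44: 5615 × 0.975 = 5475
45–59: 6438 × 0.969 = 6238
60–74: 12235 × 0.922 = 11281
Giving 2978 / 4152 / 5475 / 6238 / 11281.
— Period 4 —
Births: 4152 × 0.355 = 1474 ; 5475 × 0.153 = 838 → total 2312
15–29: 2978 × 0.971 = 2892
30–44: 4152 × 0.975 = 4048
45–59: 5475 × 0.969 = 5305
60–74: 6238 × 0.922 = 5751
Giving 2312 / 2892 / 4048 / 5305 / 5751.

5305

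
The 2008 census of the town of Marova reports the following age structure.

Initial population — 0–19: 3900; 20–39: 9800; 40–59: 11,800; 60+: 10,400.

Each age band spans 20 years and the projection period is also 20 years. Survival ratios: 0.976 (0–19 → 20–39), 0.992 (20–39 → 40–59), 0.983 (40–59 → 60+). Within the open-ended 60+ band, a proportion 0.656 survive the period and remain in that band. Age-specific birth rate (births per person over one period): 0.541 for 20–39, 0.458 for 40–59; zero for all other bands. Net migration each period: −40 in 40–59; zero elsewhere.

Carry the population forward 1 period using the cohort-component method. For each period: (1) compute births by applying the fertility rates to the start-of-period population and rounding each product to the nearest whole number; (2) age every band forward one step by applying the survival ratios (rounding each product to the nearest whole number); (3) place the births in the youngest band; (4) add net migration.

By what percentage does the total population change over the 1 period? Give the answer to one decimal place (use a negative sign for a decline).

18.7

Numbering the groups 1..4 from youngest to oldest:
Period 1:
Births: 9800 × 0.541 = 5302, 11800 × 0.458 = 5404 ⇒ total 10706
Group 2: 3900 × 0.976 = 3806
Group 3: 9800 × 0.992 = 9722
Group 4: 11800 × 0.983 + 10400 × 0.656 = 11599 + 6822 = 18421
Net migration: Group 3 − 40 → 9682
End of period: [10706, 3806, 9682, 18421]
Total: 35900 → 42615; change = 6715; percentage change = 18.7%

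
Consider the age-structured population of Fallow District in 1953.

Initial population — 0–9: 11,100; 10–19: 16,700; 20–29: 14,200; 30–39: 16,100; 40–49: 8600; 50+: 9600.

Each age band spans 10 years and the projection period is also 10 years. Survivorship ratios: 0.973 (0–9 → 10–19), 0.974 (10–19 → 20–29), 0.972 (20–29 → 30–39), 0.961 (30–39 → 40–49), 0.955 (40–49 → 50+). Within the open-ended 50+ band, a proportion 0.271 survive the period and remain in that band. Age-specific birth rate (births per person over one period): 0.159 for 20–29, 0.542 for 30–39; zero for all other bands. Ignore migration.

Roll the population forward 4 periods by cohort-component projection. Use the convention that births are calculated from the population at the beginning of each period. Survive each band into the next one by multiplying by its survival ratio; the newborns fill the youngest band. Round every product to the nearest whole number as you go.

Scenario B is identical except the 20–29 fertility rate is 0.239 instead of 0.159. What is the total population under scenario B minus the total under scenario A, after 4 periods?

Let band 1 be 0–9 through band 6 = 50+.
— Period 1 —
Births: 14200 * 0.159 = 2258, 16100 * 0.542 = 8726 — total 10984
Band 2: 11100 * 0.973 = 10800
Band 3: 16700 * 0.974 = 16266
Band 4: 14200 * 0.972 = 13802
Band 5: 16100 * 0.961 = 15472
Band 6: 8600 * 0.955 + 9600 * 0.271 = 8213 + 2602 = 10815
Giving 10984 / 10800 / 16266 / 13802 / 15472 / 10815.
— Period 2 —
Births: 16266 * 0.159 = 2586, 13802 * 0.542 = 7481 — total 10067
Band 2: 10984 * 0.973 = 10687
Band 3: 10800 * 0.974 = 10519
Band 4: 16266 * 0.972 = 15811
Band 5: 13802 * 0.961 = 13264
Band 6: 15472 * 0.955 + 10815 * 0.271 = 14776 + 2931 = 17707
Giving 10067 / 10687 / 10519 / 15811 / 13264 / 17707.
— Period 3 —
Births: 10519 * 0.159 = 1673, 15811 * 0.542 = 8570 — total 10243
Band 2: 10067 * 0.973 = 9795
Band 3: 10687 * 0.974 = 10409
Band 4: 10519 * 0.972 = 10224
Band 5: 15811 * 0.961 = 15194
Band 6: 13264 * 0.955 + 17707 * 0.271 = 12667 + 4799 = 17466
Giving 10243 / 9795 / 10409 / 10224 / 15194 / 17466.
— Period 4 —
Births: 10409 * 0.159 = 1655, 10224 * 0.542 = 5541 — total 7196
Band 2: 10243 * 0.973 = 9966
Band 3: 9795 * 0.974 = 9540
Band 4: 10409 * 0.972 = 10118
Band 5: 10224 * 0.961 = 9825
Band 6: 15194 * 0.955 + 17466 * 0.271 = 14510 + 4733 = 19243
Giving 7196 / 9966 / 9540 / 10118 / 9825 / 19243.
Scenario A total after 4 periods: 65888
Scenario B projection —
— Period 1 —
Births: 14200 * 0.239 = 3394, 16100 * 0.542 = 8726 — total 12120
Band 2: 11100 * 0.973 = 10800
Band 3: 16700 * 0.974 = 16266
Band 4: 14200 * 0.972 = 13802
Band 5: 16100 * 0.961 = 15472
Band 6: 8600 * 0.955 + 9600 * 0.271 = 8213 + 2602 = 10815
Giving 12120 / 10800 / 16266 / 13802 / 15472 / 10815.
— Period 2 —
Births: 16266 * 0.239 = 3888, 13802 * 0.542 = 7481 — total 11369
Band 2: 12120 * 0.973 = 11793
Band 3: 10800 * 0.974 = 10519
Band 4: 16266 * 0.972 = 15811
Band 5: 13802 * 0.961 = 13264
Band 6: 15472 * 0.955 + 10815 * 0.271 = 14776 + 2931 = 17707
Giving 11369 / 11793 / 10519 / 15811 / 13264 / 17707.
— Period 3 —
Births: 10519 * 0.239 = 2514, 15811 * 0.542 = 8570 — total 11084
Band 2: 11369 * 0.973 = 11062
Band 3: 11793 * 0.974 = 11486
Band 4: 10519 * 0.972 = 10224
Band 5: 15811 * 0.961 = 15194
Band 6: 13264 * 0.955 + 17707 * 0.271 = 12667 + 4799 = 17466
Giving 11084 / 11062 / 11486 / 10224 / 15194 / 17466.
— Period 4 —
Births: 11486 * 0.239 = 2745, 10224 * 0.542 = 5541 — total 8286
Band 2: 11084 * 0.973 = 10785
Band 3: 11062 * 0.974 = 10774
Band 4: 11486 * 0.972 = 11164
Band 5: 10224 * 0.961 = 9825
Band 6: 15194 * 0.955 + 17466 * 0.271 = 14510 + 4733 = 19243
Giving 8286 / 10785 / 10774 / 11164 / 9825 / 19243.
Scenario B total after 4 periods: 70077
Difference B − A = 70077 − 65888 = 4189

4189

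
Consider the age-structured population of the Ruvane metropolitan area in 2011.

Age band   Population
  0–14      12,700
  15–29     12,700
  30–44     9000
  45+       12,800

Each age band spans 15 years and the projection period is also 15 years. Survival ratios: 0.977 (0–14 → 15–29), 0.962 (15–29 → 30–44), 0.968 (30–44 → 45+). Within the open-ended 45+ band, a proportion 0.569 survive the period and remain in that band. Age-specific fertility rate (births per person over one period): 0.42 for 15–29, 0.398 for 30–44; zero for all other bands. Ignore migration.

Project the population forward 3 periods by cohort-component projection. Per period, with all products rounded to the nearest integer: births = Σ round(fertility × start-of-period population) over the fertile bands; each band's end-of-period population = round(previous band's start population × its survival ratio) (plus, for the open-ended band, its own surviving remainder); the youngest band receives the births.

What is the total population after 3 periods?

50092

Call the groups 1 to 4, youngest first.
[period 1]
Births: 12700 * 0.42 = 5334 ; 9000 * 0.398 = 3582 → 8916
Group 2: 12700 * 0.977 = 12408
Group 3: 12700 * 0.962 = 12217
Group 4: 9000 * 0.968 + 12800 * 0.569 = 8712 + 7283 = 15995
Giving 8916 / 12408 / 12217 / 15995.
[period 2]
Births: 12408 * 0.42 = 5211 ; 12217 * 0.398 = 4862 → 10073
Group 2: 8916 * 0.977 = 8711
Group 3: 12408 * 0.962 = 11936
Group 4: 12217 * 0.968 + 15995 * 0.569 = 11826 + 9101 = 20927
Giving 10073 / 8711 / 11936 / 20927.
[period 3]
Births: 8711 * 0.42 = 3659 ; 11936 * 0.398 = 4751 → 8410
Group 2: 10073 * 0.977 = 9841
Group 3: 8711 * 0.962 = 8380
Group 4: 11936 * 0.968 + 20927 * 0.569 = 11554 + 11907 = 23461
Giving 8410 / 9841 / 8380 / 23461.
Total after period 3: 8410 + 9841 + 8380 + 23461 = 50092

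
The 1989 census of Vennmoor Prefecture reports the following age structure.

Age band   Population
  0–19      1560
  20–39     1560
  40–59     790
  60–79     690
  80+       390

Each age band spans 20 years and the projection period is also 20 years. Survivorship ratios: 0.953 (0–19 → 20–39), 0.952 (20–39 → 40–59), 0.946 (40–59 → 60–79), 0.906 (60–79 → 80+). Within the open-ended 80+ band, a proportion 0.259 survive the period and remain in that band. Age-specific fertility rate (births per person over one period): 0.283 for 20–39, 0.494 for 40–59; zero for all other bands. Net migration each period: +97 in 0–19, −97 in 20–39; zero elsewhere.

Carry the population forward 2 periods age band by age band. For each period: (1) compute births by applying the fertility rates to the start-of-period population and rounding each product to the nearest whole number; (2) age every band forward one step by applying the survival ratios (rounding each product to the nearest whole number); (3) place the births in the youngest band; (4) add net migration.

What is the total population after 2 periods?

Let band 1 be 0–19 through band 5 = 80+.
[period 1]
Births: 1560 * 0.283 = 441 ; 790 * 0.494 = 390 → total 831
Band 2: 1560 * 0.953 = 1487
Band 3: 1560 * 0.952 = 1485
Band 4: 790 * 0.946 = 747
Band 5: 690 * 0.906 + 390 * 0.259 = 625 + 101 = 726
Net migration: Band 1 + 97 → 928; Band 2 − 97 → 1390
End of period: [928, 1390, 1485, 747, 726]
[period 2]
Births: 1390 * 0.283 = 393 ; 1485 * 0.494 = 734 → total 1127
Band 2: 928 * 0.953 = 884
Band 3: 1390 * 0.952 = 1323
Band 4: 1485 * 0.946 = 1405
Band 5: 747 * 0.906 + 726 * 0.259 = 677 + 188 = 865
Net migration: Band 1 + 97 → 1224; Band 2 − 97 → 787
End of period: [1224, 787, 1323, 1405, 865]
Total after period 2: 1224 + 787 + 1323 + 1405 + 865 = 5604

5604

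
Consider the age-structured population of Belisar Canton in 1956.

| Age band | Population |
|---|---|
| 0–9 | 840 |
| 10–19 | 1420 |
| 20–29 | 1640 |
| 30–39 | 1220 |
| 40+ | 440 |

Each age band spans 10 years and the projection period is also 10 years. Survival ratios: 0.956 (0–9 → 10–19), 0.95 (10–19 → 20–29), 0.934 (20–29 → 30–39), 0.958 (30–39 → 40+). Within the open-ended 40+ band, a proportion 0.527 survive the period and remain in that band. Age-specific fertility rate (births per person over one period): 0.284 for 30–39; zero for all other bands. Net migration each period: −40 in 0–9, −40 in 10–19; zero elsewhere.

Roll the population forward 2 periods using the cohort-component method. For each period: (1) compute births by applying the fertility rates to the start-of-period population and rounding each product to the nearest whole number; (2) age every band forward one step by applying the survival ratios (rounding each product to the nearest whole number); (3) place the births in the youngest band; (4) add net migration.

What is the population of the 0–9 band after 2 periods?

395

After projecting period 1:
Births: 1220 × 0.284 = 346
10–19: 840 × 0.956 = 803
20–29: 1420 × 0.95 = 1349
30–39: 1640 × 0.934 = 1532
40+: 1220 × 0.958 + 440 × 0.527 = 1169 + 232 = 1401
Net migration: 0–9 − 40 → 306; 10–19 − 40 → 763
Population now: 0–9=306, 10–19=763, 20–29=1349, 30–39=1532, 40+=1401
After projecting period 2:
Births: 1532 × 0.284 = 435
10–19: 306 × 0.956 = 293
20–29: 763 × 0.95 = 725
30–39: 1349 × 0.934 = 1260
40+: 1532 × 0.958 + 1401 × 0.527 = 1468 + 738 = 2206
Net migration: 0–9 − 40 → 395; 10–19 − 40 → 253
Population now: 0–9=395, 10–19=253, 20–29=725, 30–39=1260, 40+=2206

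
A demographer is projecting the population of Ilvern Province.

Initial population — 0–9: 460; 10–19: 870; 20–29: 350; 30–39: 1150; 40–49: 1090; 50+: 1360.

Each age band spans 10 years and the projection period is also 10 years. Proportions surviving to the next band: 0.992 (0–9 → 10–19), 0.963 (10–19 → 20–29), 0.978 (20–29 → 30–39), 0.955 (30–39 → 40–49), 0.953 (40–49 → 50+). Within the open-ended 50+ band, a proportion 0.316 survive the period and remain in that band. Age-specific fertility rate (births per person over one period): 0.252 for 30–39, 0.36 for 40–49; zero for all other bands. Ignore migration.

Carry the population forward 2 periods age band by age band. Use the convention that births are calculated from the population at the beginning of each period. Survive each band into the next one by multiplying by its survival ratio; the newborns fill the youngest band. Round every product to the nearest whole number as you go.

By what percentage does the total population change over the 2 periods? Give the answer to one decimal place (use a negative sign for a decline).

-19.4

Numbering the groups 1..6 from youngest to oldest:
[period 1]
Births: 1150 × 0.252 = 290  |  1090 × 0.36 = 392 → 682
Group 2: 460 × 0.992 = 456
Group 3: 870 × 0.963 = 838
Group 4: 350 × 0.978 = 342
Group 5: 1150 × 0.955 = 1098
Group 6: 1090 × 0.953 + 1360 × 0.316 = 1039 + 430 = 1469
Giving 682 / 456 / 838 / 342 / 1098 / 1469.
[period 2]
Births: 342 × 0.252 = 86  |  1098 × 0.36 = 395 → 481
Group 2: 682 × 0.992 = 677
Group 3: 456 × 0.963 = 439
Group 4: 838 × 0.978 = 820
Group 5: 342 × 0.955 = 327
Group 6: 1098 × 0.953 + 1469 × 0.316 = 1046 + 464 = 1510
Giving 481 / 677 / 439 / 820 / 327 / 1510.
Total: 5280 → 4254; change = -1026; percentage change = -19.4%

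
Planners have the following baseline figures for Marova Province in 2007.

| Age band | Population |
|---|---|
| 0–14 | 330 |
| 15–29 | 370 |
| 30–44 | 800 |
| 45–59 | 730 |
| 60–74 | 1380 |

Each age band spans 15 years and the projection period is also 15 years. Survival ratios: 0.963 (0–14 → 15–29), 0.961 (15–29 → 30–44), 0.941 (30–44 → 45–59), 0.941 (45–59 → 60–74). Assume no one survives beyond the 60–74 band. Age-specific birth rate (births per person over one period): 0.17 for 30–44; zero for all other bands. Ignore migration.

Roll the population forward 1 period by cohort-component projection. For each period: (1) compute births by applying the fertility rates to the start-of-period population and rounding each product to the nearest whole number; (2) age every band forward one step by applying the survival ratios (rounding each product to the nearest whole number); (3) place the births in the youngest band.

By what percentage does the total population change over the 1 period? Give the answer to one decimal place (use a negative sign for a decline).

-37.7

Let band 1 be 0–14 through band 5 = 60–74.
[period 1]
Births: 800 × 0.17 = 136
Band 2: 330 × 0.963 = 318
Band 3: 370 × 0.961 = 356
Band 4: 800 × 0.941 = 753
Band 5: 730 × 0.941 = 687
Population now: 0–14=136, 15–29=318, 30–44=356, 45–59=753, 60–74=687
Total: 3610 → 2250; change = -1360; percentage change = -37.7%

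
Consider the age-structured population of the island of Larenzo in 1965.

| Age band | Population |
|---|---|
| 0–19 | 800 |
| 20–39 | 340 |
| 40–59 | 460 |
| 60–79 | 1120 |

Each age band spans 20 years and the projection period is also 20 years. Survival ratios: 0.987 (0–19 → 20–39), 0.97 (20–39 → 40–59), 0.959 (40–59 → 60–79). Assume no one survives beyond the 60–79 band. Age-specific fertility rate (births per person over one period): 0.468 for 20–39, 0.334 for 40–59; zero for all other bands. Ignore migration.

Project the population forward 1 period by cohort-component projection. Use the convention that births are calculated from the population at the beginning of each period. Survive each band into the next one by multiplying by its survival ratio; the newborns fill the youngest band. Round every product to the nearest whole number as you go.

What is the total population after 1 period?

(Bands numbered youngest = 1 to oldest = 4.)
— Period 1 —
Births: 340 × 0.468 = 159  |  460 × 0.334 = 154 → total 313
Band 2: 800 × 0.987 = 790
Band 3: 340 × 0.97 = 330
Band 4: 460 × 0.959 = 441
Population now: 0–19=313, 20–39=790, 40–59=330, 60–79=441
Total after period 1: 313 + 790 + 330 + 441 = 1874

1874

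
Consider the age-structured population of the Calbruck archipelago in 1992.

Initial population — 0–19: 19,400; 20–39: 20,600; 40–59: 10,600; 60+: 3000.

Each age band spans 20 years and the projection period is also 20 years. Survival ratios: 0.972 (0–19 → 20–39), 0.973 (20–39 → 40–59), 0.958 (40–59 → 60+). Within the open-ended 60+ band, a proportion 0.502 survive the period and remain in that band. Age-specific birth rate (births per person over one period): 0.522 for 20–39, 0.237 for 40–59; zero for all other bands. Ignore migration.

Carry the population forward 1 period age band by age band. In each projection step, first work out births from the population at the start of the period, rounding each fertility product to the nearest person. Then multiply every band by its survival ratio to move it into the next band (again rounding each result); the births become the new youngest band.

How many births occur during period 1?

13265

After projecting period 1:
Births: 20600 * 0.522 = 10753  |  10600 * 0.237 = 2512 → 13265
20–39: 19400 * 0.972 = 18857
40–59: 20600 * 0.973 = 20044
60+: 10600 * 0.958 + 3000 * 0.502 = 10155 + 1506 = 11661
→ [13265, 18857, 20044, 11661]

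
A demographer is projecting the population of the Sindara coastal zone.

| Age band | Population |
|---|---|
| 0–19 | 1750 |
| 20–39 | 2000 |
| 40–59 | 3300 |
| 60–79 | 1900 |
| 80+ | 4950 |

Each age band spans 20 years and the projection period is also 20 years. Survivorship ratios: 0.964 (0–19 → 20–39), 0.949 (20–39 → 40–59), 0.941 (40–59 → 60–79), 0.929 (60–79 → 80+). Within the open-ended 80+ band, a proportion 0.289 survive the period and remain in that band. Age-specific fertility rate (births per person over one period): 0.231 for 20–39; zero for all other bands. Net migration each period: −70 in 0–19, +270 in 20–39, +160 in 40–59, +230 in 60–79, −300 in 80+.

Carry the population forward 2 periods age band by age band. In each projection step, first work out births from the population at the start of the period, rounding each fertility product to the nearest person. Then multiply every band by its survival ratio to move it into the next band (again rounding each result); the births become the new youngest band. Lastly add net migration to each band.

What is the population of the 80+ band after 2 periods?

3635

After projecting period 1:
Births: 2000 * 0.231 = 462
20–39: 1750 * 0.964 = 1687
40–59: 2000 * 0.949 = 1898
60–79: 3300 * 0.941 = 3105
80+: 1900 * 0.929 + 4950 * 0.289 = 1765 + 1431 = 3196
Net migration: 0–19 − 70 → 392; 20–39 + 270 → 1957; 40–59 + 160 → 2058; 60–79 + 230 → 3335; 80+ − 300 → 2896
End of period: [392, 1957, 2058, 3335, 2896]
After projecting period 2:
Births: 1957 * 0.231 = 452
20–39: 392 * 0.964 = 378
40–59: 1957 * 0.949 = 1857
60–79: 2058 * 0.941 = 1937
80+: 3335 * 0.929 + 2896 * 0.289 = 3098 + 837 = 3935
Net migration: 0–19 − 70 → 382; 20–39 + 270 → 648; 40–59 + 160 → 2017; 60–79 + 230 → 2167; 80+ − 300 → 3635
End of period: [382, 648, 2017, 2167, 3635]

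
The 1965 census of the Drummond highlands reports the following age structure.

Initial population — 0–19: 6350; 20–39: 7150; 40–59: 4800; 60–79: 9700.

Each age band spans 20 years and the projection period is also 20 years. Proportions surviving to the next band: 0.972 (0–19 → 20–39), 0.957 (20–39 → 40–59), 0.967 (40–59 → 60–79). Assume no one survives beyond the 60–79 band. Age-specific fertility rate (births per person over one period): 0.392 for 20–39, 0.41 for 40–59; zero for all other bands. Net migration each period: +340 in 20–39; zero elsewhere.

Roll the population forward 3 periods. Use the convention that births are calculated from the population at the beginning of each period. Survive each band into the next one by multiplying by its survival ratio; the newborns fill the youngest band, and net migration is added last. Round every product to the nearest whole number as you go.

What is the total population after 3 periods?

Let band 1 be 0–19 through band 4 = 60–79.
Period 1:
Births: 7150 * 0.392 = 2803 ; 4800 * 0.41 = 1968 ⇒ total 4771
Band 2: 6350 * 0.972 = 6172
Band 3: 7150 * 0.957 = 6843
Band 4: 4800 * 0.967 = 4642
Net migration: Band 2 + 340 → 6512
→ [4771, 6512, 6843, 4642]
Period 2:
Births: 6512 * 0.392 = 2553 ; 6843 * 0.41 = 2806 ⇒ total 5359
Band 2: 4771 * 0.972 = 4637
Band 3: 6512 * 0.957 = 6232
Band 4: 6843 * 0.967 = 6617
Net migration: Band 2 + 340 → 4977
→ [5359, 4977, 6232, 6617]
Period 3:
Births: 4977 * 0.392 = 1951 ; 6232 * 0.41 = 2555 ⇒ total 4506
Band 2: 5359 * 0.972 = 5209
Band 3: 4977 * 0.957 = 4763
Band 4: 6232 * 0.967 = 6026
Net migration: Band 2 + 340 → 5549
→ [4506, 5549, 4763, 6026]
Total after period 3: 4506 + 5549 + 4763 + 6026 = 20844

20844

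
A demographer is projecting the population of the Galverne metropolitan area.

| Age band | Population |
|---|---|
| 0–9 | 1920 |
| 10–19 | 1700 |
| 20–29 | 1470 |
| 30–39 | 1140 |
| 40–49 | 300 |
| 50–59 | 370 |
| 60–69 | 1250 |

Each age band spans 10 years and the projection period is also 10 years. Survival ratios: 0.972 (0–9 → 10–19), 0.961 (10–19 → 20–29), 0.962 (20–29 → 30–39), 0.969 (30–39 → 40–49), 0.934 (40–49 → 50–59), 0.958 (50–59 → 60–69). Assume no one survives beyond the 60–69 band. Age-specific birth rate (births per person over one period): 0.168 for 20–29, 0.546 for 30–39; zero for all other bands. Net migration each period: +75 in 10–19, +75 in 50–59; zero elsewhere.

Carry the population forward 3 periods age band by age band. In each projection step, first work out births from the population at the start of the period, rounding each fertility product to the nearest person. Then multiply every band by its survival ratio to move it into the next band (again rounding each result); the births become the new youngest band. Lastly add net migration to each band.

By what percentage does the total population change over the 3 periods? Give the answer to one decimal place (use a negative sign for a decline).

[period 1]
Births: 1470 × 0.168 = 247, 1140 × 0.546 = 622 ⇒ total 869
10–19: 1920 × 0.972 = 1866
20–29: 1700 × 0.961 = 1634
30–39: 1470 × 0.962 = 1414
40–49: 1140 × 0.969 = 1105
50–59: 300 × 0.934 = 280
60–69: 370 × 0.958 = 354
Net migration: 10–19 + 75 → 1941; 50–59 + 75 → 355
End of period: [869, 1941, 1634, 1414, 1105, 355, 354]
[period 2]
Births: 1634 × 0.168 = 275, 1414 × 0.546 = 772 ⇒ total 1047
10–19: 869 × 0.972 = 845
20–29: 1941 × 0.961 = 1865
30–39: 1634 × 0.962 = 1572
40–49: 1414 × 0.969 = 1370
50–59: 1105 × 0.934 = 1032
60–69: 355 × 0.958 = 340
Net migration: 10–19 + 75 → 920; 50–59 + 75 → 1107
End of period: [1047, 920, 1865, 1572, 1370, 1107, 340]
[period 3]
Births: 1865 × 0.168 = 313, 1572 × 0.546 = 858 ⇒ total 1171
10–19: 1047 × 0.972 = 1018
20–29: 920 × 0.961 = 884
30–39: 1865 × 0.962 = 1794
40–49: 1572 × 0.969 = 1523
50–59: 1370 × 0.934 = 1280
60–69: 1107 × 0.958 = 1061
Net migration: 10–19 + 75 → 1093; 50–59 + 75 → 1355
End of period: [1171, 1093, 884, 1794, 1523, 1355, 1061]
Total: 8150 → 8881; change = 731; percentage change = 9.0%

9.0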